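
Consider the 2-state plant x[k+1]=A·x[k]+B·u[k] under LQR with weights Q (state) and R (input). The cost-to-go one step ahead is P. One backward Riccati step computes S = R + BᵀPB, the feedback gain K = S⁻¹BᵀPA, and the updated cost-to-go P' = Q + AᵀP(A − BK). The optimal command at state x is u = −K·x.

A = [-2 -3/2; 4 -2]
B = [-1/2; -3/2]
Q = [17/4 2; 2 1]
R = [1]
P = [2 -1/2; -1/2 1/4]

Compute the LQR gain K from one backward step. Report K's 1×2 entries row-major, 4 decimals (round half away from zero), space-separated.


0.0000 0.4762

BᵀP = [-0.2500 -0.1250]
S = R + BᵀPB = [1] + [0.3125] = [1.3125]
BᵀPA = [0.0000 0.6250]
K = S⁻¹·BᵀPA = [0.0000 0.4762]
A−BK = [-2.0000 -1.2619; 4.0000 -1.2857]
AᵀP(A−BK) = [20.0000 5.0000; 5.0000 2.2024]
P' = Q + AᵀP(A−BK) = [24.2500 7.0000; 7.0000 3.2024]
tr(P') = 27.4524


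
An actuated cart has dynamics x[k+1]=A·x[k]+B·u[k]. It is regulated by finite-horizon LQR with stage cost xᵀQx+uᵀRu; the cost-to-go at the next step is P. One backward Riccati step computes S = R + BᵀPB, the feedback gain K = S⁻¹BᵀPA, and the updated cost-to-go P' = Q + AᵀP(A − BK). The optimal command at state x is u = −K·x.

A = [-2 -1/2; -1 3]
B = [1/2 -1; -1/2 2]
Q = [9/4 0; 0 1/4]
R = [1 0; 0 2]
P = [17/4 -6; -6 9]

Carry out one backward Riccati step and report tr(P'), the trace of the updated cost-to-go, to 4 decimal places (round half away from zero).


BᵀP = [5.1250 -7.5000; -16.2500 24.0000]
S = R + BᵀPB = [1 0; 0 2] + [6.3125 -20.1250; -20.1250 64.2500] = [7.3125 -20.1250; -20.1250 66.2500]
BᵀPA = [-2.7500 -25.0625; 8.5000 80.1250]
K = S⁻¹·BᵀPA = [-0.1400 -0.6027; 0.0858 1.0264]
A−BK = [-1.8442 0.8277; -1.2415 0.6459]
AᵀP(A−BK) = [0.8859 -0.1314; -0.1314 2.7211]
P' = Q + AᵀP(A−BK) = [3.1359 -0.1314; -0.1314 2.9711]
tr(P') = 6.1070

6.1070


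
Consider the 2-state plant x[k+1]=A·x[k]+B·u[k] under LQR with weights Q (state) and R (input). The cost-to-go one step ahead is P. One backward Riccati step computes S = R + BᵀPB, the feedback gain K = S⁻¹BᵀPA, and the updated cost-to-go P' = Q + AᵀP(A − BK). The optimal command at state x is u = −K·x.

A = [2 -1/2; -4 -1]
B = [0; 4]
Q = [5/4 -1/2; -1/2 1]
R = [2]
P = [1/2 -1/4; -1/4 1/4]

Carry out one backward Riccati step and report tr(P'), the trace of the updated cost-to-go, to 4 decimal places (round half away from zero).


BᵀP = [-1.0000 1.0000]
S = R + BᵀPB = [2] + [4.0000] = [6.0000]
BᵀPA = [-6.0000 -0.5000]
K = S⁻¹·BᵀPA = [-1.0000 -0.0833]
A−BK = [2.0000 -0.5000; 0.0000 -0.6667]
AᵀP(A−BK) = [4.0000 0.0000; 0.0000 0.0833]
P' = Q + AᵀP(A−BK) = [5.2500 -0.5000; -0.5000 1.0833]
tr(P') = 6.3333

6.3333


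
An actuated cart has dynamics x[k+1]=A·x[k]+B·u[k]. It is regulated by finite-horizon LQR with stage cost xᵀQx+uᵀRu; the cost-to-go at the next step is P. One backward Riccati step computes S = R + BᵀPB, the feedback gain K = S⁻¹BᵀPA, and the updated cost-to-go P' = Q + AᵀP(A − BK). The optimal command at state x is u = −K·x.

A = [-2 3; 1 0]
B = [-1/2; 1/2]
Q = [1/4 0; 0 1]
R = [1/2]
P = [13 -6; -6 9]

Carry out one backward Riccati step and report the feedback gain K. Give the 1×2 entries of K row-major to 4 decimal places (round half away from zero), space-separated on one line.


BᵀP = [-9.5000 7.5000]
S = R + BᵀPB = [1/2] + [8.5000] = [9.0000]
BᵀPA = [26.5000 -28.5000]
K = S⁻¹·BᵀPA = [2.9444 -3.1667]
A−BK = [-0.5278 1.4167; -0.4722 1.5833]
AᵀP(A−BK) = [6.9722 -12.0833; -12.0833 26.7500]
P' = Q + AᵀP(A−BK) = [7.2222 -12.0833; -12.0833 27.7500]
tr(P') = 34.9722

2.9444 -3.1667


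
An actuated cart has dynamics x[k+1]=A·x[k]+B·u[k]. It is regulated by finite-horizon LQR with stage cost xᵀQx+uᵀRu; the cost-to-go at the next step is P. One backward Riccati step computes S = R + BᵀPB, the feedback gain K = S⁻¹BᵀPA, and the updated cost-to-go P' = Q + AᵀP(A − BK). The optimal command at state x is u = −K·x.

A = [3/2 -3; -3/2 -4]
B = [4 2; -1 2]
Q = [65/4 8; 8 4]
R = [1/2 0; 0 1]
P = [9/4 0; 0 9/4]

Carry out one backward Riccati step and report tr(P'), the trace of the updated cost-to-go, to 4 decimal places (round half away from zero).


BᵀP = [9.0000 -2.2500; 4.5000 4.5000]
S = R + BᵀPB = [1/2 0; 0 1] + [38.2500 13.5000; 13.5000 18.0000] = [38.7500 13.5000; 13.5000 19.0000]
BᵀPA = [16.8750 -18.0000; 0.0000 -31.5000]
K = S⁻¹·BᵀPA = [0.5787 0.1503; -0.4112 -1.7647]
A−BK = [0.0074 -0.0718; -0.0988 -0.3204]
AᵀP(A−BK) = [0.3587 0.8392; 0.8392 3.3679]
P' = Q + AᵀP(A−BK) = [16.6087 8.8392; 8.8392 7.3679]
tr(P') = 23.9766

23.9766


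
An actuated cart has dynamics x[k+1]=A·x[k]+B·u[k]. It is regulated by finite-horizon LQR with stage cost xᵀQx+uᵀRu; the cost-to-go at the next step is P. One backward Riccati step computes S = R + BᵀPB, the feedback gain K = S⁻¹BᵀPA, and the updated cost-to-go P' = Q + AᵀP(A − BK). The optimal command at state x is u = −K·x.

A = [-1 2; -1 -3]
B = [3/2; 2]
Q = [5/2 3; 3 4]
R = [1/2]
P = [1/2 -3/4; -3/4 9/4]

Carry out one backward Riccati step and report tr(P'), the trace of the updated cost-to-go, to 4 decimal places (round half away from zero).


BᵀP = [-0.7500 3.3750]
S = R + BᵀPB = [1/2] + [5.6250] = [6.1250]
BᵀPA = [-2.6250 -11.6250]
K = S⁻¹·BᵀPA = [-0.4286 -1.8980]
A−BK = [-0.3571 4.8469; -0.1429 0.7959]
AᵀP(A−BK) = [0.1250 0.0179; 0.0179 9.1862]
P' = Q + AᵀP(A−BK) = [2.6250 3.0179; 3.0179 13.1862]
tr(P') = 15.8112

15.8112


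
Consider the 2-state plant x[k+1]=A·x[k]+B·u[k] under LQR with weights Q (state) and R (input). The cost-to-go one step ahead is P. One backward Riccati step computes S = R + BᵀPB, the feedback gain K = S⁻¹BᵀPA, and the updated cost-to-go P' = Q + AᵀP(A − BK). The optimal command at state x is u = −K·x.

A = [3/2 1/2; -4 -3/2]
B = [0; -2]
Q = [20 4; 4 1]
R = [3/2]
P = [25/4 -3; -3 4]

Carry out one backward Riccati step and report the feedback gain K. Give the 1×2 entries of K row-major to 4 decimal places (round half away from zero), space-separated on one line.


2.3429 0.8571

BᵀP = [6.0000 -8.0000]
S = R + BᵀPB = [3/2] + [16.0000] = [17.5000]
BᵀPA = [41.0000 15.0000]
K = S⁻¹·BᵀPA = [2.3429 0.8571]
A−BK = [1.5000 0.5000; 0.6857 0.2143]
AᵀP(A−BK) = [18.0054 6.2946; 6.2946 2.2054]
P' = Q + AᵀP(A−BK) = [38.0054 10.2946; 10.2946 3.2054]
tr(P') = 41.2107


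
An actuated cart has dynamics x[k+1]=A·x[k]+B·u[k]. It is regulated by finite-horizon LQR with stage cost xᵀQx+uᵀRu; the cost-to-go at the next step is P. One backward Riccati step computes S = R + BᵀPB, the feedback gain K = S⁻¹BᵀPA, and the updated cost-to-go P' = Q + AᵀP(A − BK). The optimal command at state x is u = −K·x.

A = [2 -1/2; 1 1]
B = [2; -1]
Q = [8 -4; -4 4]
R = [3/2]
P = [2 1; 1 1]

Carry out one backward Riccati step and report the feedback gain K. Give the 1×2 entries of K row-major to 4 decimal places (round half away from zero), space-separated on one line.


BᵀP = [3.0000 1.0000]
S = R + BᵀPB = [3/2] + [5.0000] = [6.5000]
BᵀPA = [7.0000 -0.5000]
K = S⁻¹·BᵀPA = [1.0769 -0.0769]
A−BK = [-0.1538 -0.3462; 2.0769 0.9231]
AᵀP(A−BK) = [5.4615 1.0385; 1.0385 0.4615]
P' = Q + AᵀP(A−BK) = [13.4615 -2.9615; -2.9615 4.4615]
tr(P') = 17.9231

1.0769 -0.0769


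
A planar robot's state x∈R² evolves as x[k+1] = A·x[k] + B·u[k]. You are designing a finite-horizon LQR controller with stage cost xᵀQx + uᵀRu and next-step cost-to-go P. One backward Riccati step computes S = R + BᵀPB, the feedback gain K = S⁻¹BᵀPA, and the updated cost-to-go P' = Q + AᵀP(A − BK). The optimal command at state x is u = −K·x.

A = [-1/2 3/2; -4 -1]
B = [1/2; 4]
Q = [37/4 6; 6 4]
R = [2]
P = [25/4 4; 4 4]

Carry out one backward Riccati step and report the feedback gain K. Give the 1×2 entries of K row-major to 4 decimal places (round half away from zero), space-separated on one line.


BᵀP = [19.1250 18.0000]
S = R + BᵀPB = [2] + [81.5625] = [83.5625]
BᵀPA = [-81.5625 10.6875]
K = S⁻¹·BᵀPA = [-0.9761 0.1279]
A−BK = [-0.0120 1.4361; -0.0957 -1.5116]
AᵀP(A−BK) = [1.9521 -0.2558; -0.2558 4.6956]
P' = Q + AᵀP(A−BK) = [11.2021 5.7442; 5.7442 8.6956]
tr(P') = 19.8977

-0.9761 0.1279


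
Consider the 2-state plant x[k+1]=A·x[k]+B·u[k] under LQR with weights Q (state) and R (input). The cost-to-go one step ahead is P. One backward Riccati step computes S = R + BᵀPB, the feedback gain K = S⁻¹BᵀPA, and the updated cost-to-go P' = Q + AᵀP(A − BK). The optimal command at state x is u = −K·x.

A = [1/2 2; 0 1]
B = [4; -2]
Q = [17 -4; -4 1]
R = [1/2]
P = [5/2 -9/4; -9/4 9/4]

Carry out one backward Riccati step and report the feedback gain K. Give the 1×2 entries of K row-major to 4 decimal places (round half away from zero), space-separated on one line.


0.0848 0.1813

BᵀP = [14.5000 -13.5000]
S = R + BᵀPB = [1/2] + [85.0000] = [85.5000]
BᵀPA = [7.2500 15.5000]
K = S⁻¹·BᵀPA = [0.0848 0.1813]
A−BK = [0.1608 1.2749; 0.1696 1.3626]
AᵀP(A−BK) = [0.0102 0.0607; 0.0607 0.4401]
P' = Q + AᵀP(A−BK) = [17.0102 -3.9393; -3.9393 1.4401]
tr(P') = 18.4503


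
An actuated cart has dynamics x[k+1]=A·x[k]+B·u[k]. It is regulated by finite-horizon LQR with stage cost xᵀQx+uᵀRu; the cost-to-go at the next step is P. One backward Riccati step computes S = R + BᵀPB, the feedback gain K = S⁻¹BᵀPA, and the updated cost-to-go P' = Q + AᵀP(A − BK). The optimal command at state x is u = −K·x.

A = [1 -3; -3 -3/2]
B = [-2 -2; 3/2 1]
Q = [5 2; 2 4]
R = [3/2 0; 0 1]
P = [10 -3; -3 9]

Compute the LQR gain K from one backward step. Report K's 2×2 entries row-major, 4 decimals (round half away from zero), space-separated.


BᵀP = [-24.5000 19.5000; -23.0000 15.0000]
S = R + BᵀPB = [3/2 0; 0 1] + [78.2500 68.5000; 68.5000 61.0000] = [79.7500 68.5000; 68.5000 62.0000]
BᵀPA = [-83.0000 44.2500; -68.0000 46.5000]
K = S⁻¹·BᵀPA = [-1.9346 -1.7512; 1.0406 2.6848]
A−BK = [-0.7879 -1.1328; -1.1388 -1.5580]
AᵀP(A−BK) = [19.1923 25.2161; 25.2161 35.8974]
P' = Q + AᵀP(A−BK) = [24.1923 27.2161; 27.2161 39.8974]
tr(P') = 64.0897

-1.9346 -1.7512 1.0406 2.6848


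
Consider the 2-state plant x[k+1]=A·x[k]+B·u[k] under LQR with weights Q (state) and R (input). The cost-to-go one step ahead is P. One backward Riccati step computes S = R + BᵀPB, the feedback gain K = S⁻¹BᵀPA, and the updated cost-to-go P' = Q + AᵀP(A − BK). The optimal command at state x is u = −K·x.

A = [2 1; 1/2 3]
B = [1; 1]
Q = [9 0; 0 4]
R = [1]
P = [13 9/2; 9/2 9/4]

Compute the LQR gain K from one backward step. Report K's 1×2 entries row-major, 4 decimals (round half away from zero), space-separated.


BᵀP = [17.5000 6.7500]
S = R + BᵀPB = [1] + [24.2500] = [25.2500]
BᵀPA = [38.3750 37.7500]
K = S⁻¹·BᵀPA = [1.5198 1.4950]
A−BK = [0.4802 -0.4950; -1.0198 1.5050]
AᵀP(A−BK) = [3.2401 1.2525; 1.2525 3.8119]
P' = Q + AᵀP(A−BK) = [12.2401 1.2525; 1.2525 7.8119]
tr(P') = 20.0520

1.5198 1.4950


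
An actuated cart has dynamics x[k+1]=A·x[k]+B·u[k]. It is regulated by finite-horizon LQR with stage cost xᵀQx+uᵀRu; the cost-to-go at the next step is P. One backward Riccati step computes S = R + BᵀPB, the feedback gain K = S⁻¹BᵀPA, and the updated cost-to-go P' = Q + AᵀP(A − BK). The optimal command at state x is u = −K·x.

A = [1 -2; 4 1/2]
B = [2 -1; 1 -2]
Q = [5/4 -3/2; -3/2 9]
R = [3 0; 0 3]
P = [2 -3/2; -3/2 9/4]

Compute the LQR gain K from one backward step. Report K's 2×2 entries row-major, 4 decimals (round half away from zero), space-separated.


BᵀP = [2.5000 -0.7500; 1.0000 -3.0000]
S = R + BᵀPB = [3 0; 0 3] + [4.2500 -1.0000; -1.0000 5.0000] = [7.2500 -1.0000; -1.0000 8.0000]
BᵀPA = [-0.5000 -5.3750; -11.0000 -3.5000]
K = S⁻¹·BᵀPA = [-0.2632 -0.8158; -1.4079 -0.5395]
A−BK = [0.1184 -0.9079; 1.4474 0.2368]
AᵀP(A−BK) = [10.3816 5.4079; 5.4079 5.2895]
P' = Q + AᵀP(A−BK) = [11.6316 3.9079; 3.9079 14.2895]
tr(P') = 25.9211

-0.2632 -0.8158 -1.4079 -0.5395


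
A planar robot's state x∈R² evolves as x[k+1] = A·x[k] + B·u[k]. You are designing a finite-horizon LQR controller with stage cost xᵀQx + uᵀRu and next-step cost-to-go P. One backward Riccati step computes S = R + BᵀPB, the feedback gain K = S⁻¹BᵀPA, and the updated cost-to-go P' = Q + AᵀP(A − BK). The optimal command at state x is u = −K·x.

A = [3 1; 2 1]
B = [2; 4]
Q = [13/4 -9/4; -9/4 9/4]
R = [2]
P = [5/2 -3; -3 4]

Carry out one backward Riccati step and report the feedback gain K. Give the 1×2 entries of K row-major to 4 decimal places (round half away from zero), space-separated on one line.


BᵀP = [-7.0000 10.0000]
S = R + BᵀPB = [2] + [26.0000] = [28.0000]
BᵀPA = [-1.0000 3.0000]
K = S⁻¹·BᵀPA = [-0.0357 0.1071]
A−BK = [3.0714 0.7857; 2.1429 0.5714]
AᵀP(A−BK) = [2.4643 0.6071; 0.6071 0.1786]
P' = Q + AᵀP(A−BK) = [5.7143 -1.6429; -1.6429 2.4286]
tr(P') = 8.1429

-0.0357 0.1071


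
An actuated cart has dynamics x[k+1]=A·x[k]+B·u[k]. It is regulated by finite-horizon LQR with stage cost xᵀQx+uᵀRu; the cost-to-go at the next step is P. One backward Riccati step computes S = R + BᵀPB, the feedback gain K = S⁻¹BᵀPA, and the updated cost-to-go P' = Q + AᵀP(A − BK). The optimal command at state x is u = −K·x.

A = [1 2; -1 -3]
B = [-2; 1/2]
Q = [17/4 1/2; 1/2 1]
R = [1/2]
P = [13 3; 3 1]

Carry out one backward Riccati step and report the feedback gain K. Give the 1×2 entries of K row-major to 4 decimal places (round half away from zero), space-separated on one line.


BᵀP = [-24.5000 -5.5000]
S = R + BᵀPB = [1/2] + [46.2500] = [46.7500]
BᵀPA = [-19.0000 -32.5000]
K = S⁻¹·BᵀPA = [-0.4064 -0.6952]
A−BK = [0.1872 0.6096; -0.7968 -2.6524]
AᵀP(A−BK) = [0.2781 0.7914; 0.7914 2.4064]
P' = Q + AᵀP(A−BK) = [4.5281 1.2914; 1.2914 3.4064]
tr(P') = 7.9345

-0.4064 -0.6952


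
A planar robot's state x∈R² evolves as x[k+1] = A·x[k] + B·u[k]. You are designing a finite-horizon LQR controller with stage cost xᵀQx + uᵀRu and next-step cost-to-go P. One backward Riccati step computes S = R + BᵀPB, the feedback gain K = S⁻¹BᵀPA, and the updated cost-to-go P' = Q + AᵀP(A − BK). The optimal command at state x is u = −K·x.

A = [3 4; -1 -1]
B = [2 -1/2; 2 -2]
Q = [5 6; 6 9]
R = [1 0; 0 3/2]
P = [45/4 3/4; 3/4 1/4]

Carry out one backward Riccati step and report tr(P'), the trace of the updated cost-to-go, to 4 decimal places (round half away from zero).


25.5931

BᵀP = [24.0000 2.0000; -7.1250 -0.8750]
S = R + BᵀPB = [1 0; 0 3/2] + [52.0000 -16.0000; -16.0000 5.3125] = [53.0000 -16.0000; -16.0000 6.8125]
BᵀPA = [70.0000 94.0000; -20.5000 -27.6250]
K = S⁻¹·BᵀPA = [1.4170 1.8882; 0.3189 0.3795]
A−BK = [0.3254 0.4134; -3.1963 -4.0173]
AᵀP(A−BK) = [4.3456 5.6092; 5.6092 7.2475]
P' = Q + AᵀP(A−BK) = [9.3456 11.6092; 11.6092 16.2475]
tr(P') = 25.5931


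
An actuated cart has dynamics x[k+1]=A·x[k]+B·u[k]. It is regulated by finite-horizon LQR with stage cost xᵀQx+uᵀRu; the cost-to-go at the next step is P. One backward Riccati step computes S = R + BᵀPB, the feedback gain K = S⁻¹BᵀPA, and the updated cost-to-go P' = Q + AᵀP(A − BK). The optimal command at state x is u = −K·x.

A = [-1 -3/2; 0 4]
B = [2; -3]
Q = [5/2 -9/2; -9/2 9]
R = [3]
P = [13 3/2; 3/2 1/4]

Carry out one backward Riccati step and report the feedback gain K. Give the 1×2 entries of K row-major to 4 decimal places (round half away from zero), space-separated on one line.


-0.5478 -0.5924

BᵀP = [21.5000 2.2500]
S = R + BᵀPB = [3] + [36.2500] = [39.2500]
BᵀPA = [-21.5000 -23.2500]
K = S⁻¹·BᵀPA = [-0.5478 -0.5924]
A−BK = [0.0955 -0.3153; -1.6433 2.2229]
AᵀP(A−BK) = [1.2229 0.7643; 0.7643 1.4777]
P' = Q + AᵀP(A−BK) = [3.7229 -3.7357; -3.7357 10.4777]
tr(P') = 14.2006


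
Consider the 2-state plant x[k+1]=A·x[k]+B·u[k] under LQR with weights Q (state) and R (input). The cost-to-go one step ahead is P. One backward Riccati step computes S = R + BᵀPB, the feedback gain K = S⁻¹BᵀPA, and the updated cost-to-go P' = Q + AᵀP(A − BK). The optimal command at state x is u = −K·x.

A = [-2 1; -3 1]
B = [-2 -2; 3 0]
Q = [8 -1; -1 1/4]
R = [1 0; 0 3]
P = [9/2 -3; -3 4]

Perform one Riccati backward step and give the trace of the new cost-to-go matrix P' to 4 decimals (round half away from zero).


16.3549

BᵀP = [-18.0000 18.0000; -9.0000 6.0000]
S = R + BᵀPB = [1 0; 0 3] + [90.0000 36.0000; 36.0000 18.0000] = [91.0000 36.0000; 36.0000 21.0000]
BᵀPA = [-18.0000 0.0000; 0.0000 -3.0000]
K = S⁻¹·BᵀPA = [-0.6146 0.1756; 1.0537 -0.4439]
A−BK = [-1.1220 0.4634; -1.1561 0.4732]
AᵀP(A−BK) = [6.9366 -2.8390; -2.8390 1.1683]
P' = Q + AᵀP(A−BK) = [14.9366 -3.8390; -3.8390 1.4183]
tr(P') = 16.3549


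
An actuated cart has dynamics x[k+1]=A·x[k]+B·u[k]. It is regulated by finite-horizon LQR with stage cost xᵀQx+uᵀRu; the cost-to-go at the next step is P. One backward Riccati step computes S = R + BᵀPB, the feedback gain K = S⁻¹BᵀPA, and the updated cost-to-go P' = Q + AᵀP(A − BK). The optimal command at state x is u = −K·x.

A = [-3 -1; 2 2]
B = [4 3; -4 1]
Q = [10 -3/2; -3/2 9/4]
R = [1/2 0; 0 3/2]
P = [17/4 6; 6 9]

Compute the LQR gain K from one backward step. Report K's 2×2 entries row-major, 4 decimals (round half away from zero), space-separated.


BᵀP = [-7.0000 -12.0000; 18.7500 27.0000]
S = R + BᵀPB = [1/2 0; 0 3/2] + [20.0000 -33.0000; -33.0000 83.2500] = [20.5000 -33.0000; -33.0000 84.7500]
BᵀPA = [-3.0000 -17.0000; -2.2500 35.2500]
K = S⁻¹·BᵀPA = [-0.5067 -0.4280; -0.2238 0.2493]
A−BK = [-0.3019 -0.0359; 0.1972 0.0388]
AᵀP(A−BK) = [0.2264 0.0269; 0.0269 0.1871]
P' = Q + AᵀP(A−BK) = [10.2264 -1.4731; -1.4731 2.4371]
tr(P') = 12.6635

-0.5067 -0.4280 -0.2238 0.2493


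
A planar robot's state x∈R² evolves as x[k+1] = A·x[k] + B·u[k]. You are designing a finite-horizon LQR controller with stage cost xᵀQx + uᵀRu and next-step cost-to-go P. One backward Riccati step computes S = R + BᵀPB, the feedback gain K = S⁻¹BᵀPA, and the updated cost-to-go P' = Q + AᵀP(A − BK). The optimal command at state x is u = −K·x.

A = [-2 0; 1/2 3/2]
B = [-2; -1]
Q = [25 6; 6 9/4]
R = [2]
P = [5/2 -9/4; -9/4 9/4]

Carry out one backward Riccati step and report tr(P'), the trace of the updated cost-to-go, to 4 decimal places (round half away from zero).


BᵀP = [-2.7500 2.2500]
S = R + BᵀPB = [2] + [3.2500] = [5.2500]
BᵀPA = [6.6250 3.3750]
K = S⁻¹·BᵀPA = [1.2619 0.6429]
A−BK = [0.5238 1.2857; 1.7619 2.1429]
AᵀP(A−BK) = [6.7024 4.1786; 4.1786 2.8929]
P' = Q + AᵀP(A−BK) = [31.7024 10.1786; 10.1786 5.1429]
tr(P') = 36.8452

36.8452


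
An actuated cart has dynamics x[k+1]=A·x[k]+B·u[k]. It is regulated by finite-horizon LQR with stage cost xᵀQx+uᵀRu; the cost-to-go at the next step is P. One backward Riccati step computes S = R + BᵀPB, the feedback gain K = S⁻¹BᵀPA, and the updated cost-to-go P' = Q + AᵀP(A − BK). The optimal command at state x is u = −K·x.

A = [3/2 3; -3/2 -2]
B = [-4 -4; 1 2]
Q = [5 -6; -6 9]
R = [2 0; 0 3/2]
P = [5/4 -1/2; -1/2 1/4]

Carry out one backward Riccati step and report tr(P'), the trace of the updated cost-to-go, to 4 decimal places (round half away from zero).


BᵀP = [-5.5000 2.2500; -6.0000 2.5000]
S = R + BᵀPB = [2 0; 0 3/2] + [24.2500 26.5000; 26.5000 29.0000] = [26.2500 26.5000; 26.5000 30.5000]
BᵀPA = [-11.6250 -21.0000; -12.7500 -23.0000]
K = S⁻¹·BᵀPA = [-0.1696 -0.3151; -0.2706 -0.4803]
A−BK = [-0.2611 -0.1817; -0.7891 -0.7243]
AᵀP(A−BK) = [0.2023 0.3378; 0.3378 0.5855]
P' = Q + AᵀP(A−BK) = [5.2023 -5.6622; -5.6622 9.5855]
tr(P') = 14.7877

14.7877


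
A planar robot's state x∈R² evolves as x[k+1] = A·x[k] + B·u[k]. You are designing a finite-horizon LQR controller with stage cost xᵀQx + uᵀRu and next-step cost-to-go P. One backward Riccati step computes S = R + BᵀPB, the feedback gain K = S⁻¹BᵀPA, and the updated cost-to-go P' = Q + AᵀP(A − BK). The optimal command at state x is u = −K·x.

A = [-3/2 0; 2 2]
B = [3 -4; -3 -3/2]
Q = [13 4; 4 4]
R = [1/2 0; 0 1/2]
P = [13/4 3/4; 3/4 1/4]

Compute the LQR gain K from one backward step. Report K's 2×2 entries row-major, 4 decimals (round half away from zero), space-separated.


-0.4293 -0.2914 0.0095 -0.2602

BᵀP = [7.5000 1.5000; -14.1250 -3.3750]
S = R + BᵀPB = [1/2 0; 0 1/2] + [18.0000 -32.2500; -32.2500 61.5625] = [18.5000 -32.2500; -32.2500 62.0625]
BᵀPA = [-8.2500 3.0000; 14.4375 -6.7500]
K = S⁻¹·BᵀPA = [-0.4293 -0.2914; 0.0095 -0.2602]
A−BK = [-0.1739 -0.1665; 0.7264 0.7355]
AᵀP(A−BK) = [0.1329 0.1023; 0.1023 0.1180]
P' = Q + AᵀP(A−BK) = [13.1329 4.1023; 4.1023 4.1180]
tr(P') = 17.2509


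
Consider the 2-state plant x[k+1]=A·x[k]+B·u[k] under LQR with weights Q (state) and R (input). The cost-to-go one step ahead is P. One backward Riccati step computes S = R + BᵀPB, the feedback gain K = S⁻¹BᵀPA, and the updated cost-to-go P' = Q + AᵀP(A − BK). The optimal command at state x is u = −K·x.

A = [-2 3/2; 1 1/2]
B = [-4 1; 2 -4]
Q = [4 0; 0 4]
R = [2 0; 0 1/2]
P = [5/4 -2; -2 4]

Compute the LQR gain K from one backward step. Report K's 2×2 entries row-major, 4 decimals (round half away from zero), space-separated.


0.2922 -0.2382 -0.1855 -0.1531

BᵀP = [-9.0000 16.0000; 9.2500 -18.0000]
S = R + BᵀPB = [2 0; 0 1/2] + [68.0000 -73.0000; -73.0000 81.2500] = [70.0000 -73.0000; -73.0000 81.7500]
BᵀPA = [34.0000 -5.5000; -36.5000 4.8750]
K = S⁻¹·BᵀPA = [0.2922 -0.2382; -0.1855 -0.1531]
A−BK = [-0.6455 0.7001; -0.3266 0.3640]
AᵀP(A−BK) = [0.2922 -0.2382; -0.2382 0.2486]
P' = Q + AᵀP(A−BK) = [4.2922 -0.2382; -0.2382 4.2486]
tr(P') = 8.5408


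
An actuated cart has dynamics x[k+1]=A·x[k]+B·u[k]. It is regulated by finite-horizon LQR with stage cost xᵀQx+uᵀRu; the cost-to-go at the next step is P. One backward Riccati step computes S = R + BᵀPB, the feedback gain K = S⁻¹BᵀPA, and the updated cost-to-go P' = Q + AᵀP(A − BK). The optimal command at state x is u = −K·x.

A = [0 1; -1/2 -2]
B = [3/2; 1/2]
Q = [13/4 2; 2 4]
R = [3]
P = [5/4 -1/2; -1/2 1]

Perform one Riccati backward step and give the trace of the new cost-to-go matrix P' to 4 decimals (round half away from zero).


BᵀP = [1.6250 -0.2500]
S = R + BᵀPB = [3] + [2.3125] = [5.3125]
BᵀPA = [0.1250 2.1250]
K = S⁻¹·BᵀPA = [0.0235 0.4000]
A−BK = [-0.0353 0.4000; -0.5118 -2.2000]
AᵀP(A−BK) = [0.2471 1.2000; 1.2000 6.4000]
P' = Q + AᵀP(A−BK) = [3.4971 3.2000; 3.2000 10.4000]
tr(P') = 13.8971

13.8971


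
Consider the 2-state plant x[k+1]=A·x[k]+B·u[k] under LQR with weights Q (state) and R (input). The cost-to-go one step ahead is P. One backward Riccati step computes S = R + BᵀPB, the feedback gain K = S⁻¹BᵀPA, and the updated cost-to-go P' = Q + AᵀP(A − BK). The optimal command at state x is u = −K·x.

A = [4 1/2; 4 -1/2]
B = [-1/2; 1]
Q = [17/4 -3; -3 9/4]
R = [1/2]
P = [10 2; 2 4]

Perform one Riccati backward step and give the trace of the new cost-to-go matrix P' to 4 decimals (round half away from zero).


BᵀP = [-3.0000 3.0000]
S = R + BᵀPB = [1/2] + [4.5000] = [5.0000]
BᵀPA = [0.0000 -3.0000]
K = S⁻¹·BᵀPA = [0.0000 -0.6000]
A−BK = [4.0000 0.2000; 4.0000 0.1000]
AᵀP(A−BK) = [288.0000 12.0000; 12.0000 0.7000]
P' = Q + AᵀP(A−BK) = [292.2500 9.0000; 9.0000 2.9500]
tr(P') = 295.2000

295.2000


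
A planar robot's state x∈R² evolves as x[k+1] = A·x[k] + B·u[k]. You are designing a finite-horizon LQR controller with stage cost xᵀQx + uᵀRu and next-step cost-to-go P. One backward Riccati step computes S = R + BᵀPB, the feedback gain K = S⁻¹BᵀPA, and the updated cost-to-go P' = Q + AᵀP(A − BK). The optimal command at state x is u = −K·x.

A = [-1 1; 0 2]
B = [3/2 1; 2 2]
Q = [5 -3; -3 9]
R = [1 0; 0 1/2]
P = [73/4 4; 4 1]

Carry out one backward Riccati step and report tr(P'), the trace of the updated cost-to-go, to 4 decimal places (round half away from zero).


BᵀP = [35.3750 8.0000; 26.2500 6.0000]
S = R + BᵀPB = [1 0; 0 1/2] + [69.0625 51.3750; 51.3750 38.2500] = [70.0625 51.3750; 51.3750 38.7500]
BᵀPA = [-35.3750 51.3750; -26.2500 38.2500]
K = S⁻¹·BᵀPA = [-0.2938 0.3401; -0.2880 0.5362]
A−BK = [-0.2714 -0.0463; 1.1634 0.2474]
AᵀP(A−BK) = [0.2995 -0.1440; -0.1440 0.2681]
P' = Q + AᵀP(A−BK) = [5.2995 -3.1440; -3.1440 9.2681]
tr(P') = 14.5676

14.5676


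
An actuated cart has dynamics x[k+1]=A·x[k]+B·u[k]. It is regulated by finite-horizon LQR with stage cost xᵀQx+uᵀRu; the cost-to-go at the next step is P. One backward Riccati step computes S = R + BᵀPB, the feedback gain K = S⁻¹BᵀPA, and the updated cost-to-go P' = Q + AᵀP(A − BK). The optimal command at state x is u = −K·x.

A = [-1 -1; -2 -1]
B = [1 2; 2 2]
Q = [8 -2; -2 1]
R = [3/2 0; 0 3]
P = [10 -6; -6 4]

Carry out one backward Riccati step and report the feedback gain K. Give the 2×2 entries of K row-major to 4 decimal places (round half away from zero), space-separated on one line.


BᵀP = [-2.0000 2.0000; 8.0000 -4.0000]
S = R + BᵀPB = [3/2 0; 0 3] + [2.0000 0.0000; 0.0000 8.0000] = [3.5000 0.0000; 0.0000 11.0000]
BᵀPA = [-2.0000 0.0000; 0.0000 -4.0000]
K = S⁻¹·BᵀPA = [-0.5714 0.0000; 0.0000 -0.3636]
A−BK = [-0.4286 -0.2727; -0.8571 -0.2727]
AᵀP(A−BK) = [0.8571 0.0000; 0.0000 0.5455]
P' = Q + AᵀP(A−BK) = [8.8571 -2.0000; -2.0000 1.5455]
tr(P') = 10.4026

-0.5714 0.0000 0.0000 -0.3636


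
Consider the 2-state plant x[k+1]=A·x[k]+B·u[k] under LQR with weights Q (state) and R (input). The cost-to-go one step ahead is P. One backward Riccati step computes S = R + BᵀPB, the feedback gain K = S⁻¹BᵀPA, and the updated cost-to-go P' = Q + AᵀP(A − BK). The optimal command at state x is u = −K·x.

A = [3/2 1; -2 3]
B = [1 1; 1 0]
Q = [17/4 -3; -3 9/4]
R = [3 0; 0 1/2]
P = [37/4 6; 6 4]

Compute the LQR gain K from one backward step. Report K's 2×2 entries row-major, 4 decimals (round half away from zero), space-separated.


-0.0131 0.5977 0.2128 1.8601

BᵀP = [15.2500 10.0000; 9.2500 6.0000]
S = R + BᵀPB = [3 0; 0 1/2] + [25.2500 15.2500; 15.2500 9.2500] = [28.2500 15.2500; 15.2500 9.7500]
BᵀPA = [2.8750 45.2500; 1.8750 27.2500]
K = S⁻¹·BᵀPA = [-0.0131 0.5977; 0.2128 1.8601]
A−BK = [1.3003 -1.4577; -1.9869 2.4023]
AᵀP(A−BK) = [0.4512 -0.3309; -0.3309 3.5190]
P' = Q + AᵀP(A−BK) = [4.7012 -3.3309; -3.3309 5.7690]
tr(P') = 10.4701


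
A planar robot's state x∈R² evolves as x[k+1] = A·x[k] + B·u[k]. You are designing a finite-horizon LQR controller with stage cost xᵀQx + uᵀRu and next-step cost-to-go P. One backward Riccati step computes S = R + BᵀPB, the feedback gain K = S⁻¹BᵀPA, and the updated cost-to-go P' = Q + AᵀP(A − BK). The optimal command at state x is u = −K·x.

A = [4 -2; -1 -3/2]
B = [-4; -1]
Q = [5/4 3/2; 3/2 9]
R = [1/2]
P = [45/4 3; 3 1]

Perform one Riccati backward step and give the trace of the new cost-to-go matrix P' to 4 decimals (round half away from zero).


11.6667

BᵀP = [-48.0000 -13.0000]
S = R + BᵀPB = [1/2] + [205.0000] = [205.5000]
BᵀPA = [-179.0000 115.5000]
K = S⁻¹·BᵀPA = [-0.8710 0.5620]
A−BK = [0.5158 0.2482; -1.8710 -0.9380]
AᵀP(A−BK) = [1.0827 0.1058; 0.1058 0.3339]
P' = Q + AᵀP(A−BK) = [2.3327 1.6058; 1.6058 9.3339]
tr(P') = 11.6667


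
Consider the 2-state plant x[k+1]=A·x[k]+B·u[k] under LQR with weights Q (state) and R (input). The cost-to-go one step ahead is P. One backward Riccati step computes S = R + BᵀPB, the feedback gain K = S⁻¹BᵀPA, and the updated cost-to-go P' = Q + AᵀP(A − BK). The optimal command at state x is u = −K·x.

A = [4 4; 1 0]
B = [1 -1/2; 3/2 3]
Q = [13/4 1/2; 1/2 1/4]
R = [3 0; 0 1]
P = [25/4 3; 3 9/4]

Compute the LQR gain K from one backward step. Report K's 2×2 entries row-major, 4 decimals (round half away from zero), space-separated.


BᵀP = [10.7500 6.3750; 5.8750 5.2500]
S = R + BᵀPB = [3 0; 0 1] + [20.3125 13.7500; 13.7500 12.8125] = [23.3125 13.7500; 13.7500 13.8125]
BᵀPA = [49.3750 43.0000; 28.7500 23.5000]
K = S⁻¹·BᵀPA = [2.1564 2.0371; -0.0652 -0.3265]
A−BK = [1.8109 1.7997; -2.0390 -2.0761]
AᵀP(A−BK) = [21.6513 20.8062; 20.8062 20.0784]
P' = Q + AᵀP(A−BK) = [24.9013 21.3062; 21.3062 20.3284]
tr(P') = 45.2297

2.1564 2.0371 -0.0652 -0.3265


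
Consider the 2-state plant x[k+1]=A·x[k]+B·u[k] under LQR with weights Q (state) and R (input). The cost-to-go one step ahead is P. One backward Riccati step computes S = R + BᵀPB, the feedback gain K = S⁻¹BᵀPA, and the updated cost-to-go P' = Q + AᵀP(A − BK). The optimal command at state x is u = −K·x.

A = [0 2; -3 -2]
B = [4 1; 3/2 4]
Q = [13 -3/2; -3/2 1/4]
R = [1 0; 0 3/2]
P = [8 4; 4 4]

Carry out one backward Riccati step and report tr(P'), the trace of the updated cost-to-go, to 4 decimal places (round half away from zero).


BᵀP = [38.0000 22.0000; 24.0000 20.0000]
S = R + BᵀPB = [1 0; 0 3/2] + [185.0000 126.0000; 126.0000 104.0000] = [186.0000 126.0000; 126.0000 105.5000]
BᵀPA = [-66.0000 32.0000; -60.0000 8.0000]
K = S⁻¹·BᵀPA = [0.1593 0.6320; -0.7590 -0.6789]
A−BK = [0.1217 0.1511; -0.2030 -0.2322]
AᵀP(A−BK) = [0.9752 0.9736; 0.9736 1.2084]
P' = Q + AᵀP(A−BK) = [13.9752 -0.5264; -0.5264 1.4584]
tr(P') = 15.4336

15.4336


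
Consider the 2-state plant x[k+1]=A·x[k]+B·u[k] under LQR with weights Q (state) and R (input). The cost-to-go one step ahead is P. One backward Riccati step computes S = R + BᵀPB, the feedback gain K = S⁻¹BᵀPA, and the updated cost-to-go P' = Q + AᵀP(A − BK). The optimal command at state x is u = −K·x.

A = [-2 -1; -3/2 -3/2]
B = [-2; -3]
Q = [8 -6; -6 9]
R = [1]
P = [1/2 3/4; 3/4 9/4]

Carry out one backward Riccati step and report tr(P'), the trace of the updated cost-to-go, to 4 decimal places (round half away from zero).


BᵀP = [-3.2500 -8.2500]
S = R + BᵀPB = [1] + [31.2500] = [32.2500]
BᵀPA = [18.8750 15.6250]
K = S⁻¹·BᵀPA = [0.5853 0.4845]
A−BK = [-0.8295 -0.0310; 0.2558 -0.0465]
AᵀP(A−BK) = [0.5155 0.2926; 0.2926 0.2422]
P' = Q + AᵀP(A−BK) = [8.5155 -5.7074; -5.7074 9.2422]
tr(P') = 17.7578

17.7578


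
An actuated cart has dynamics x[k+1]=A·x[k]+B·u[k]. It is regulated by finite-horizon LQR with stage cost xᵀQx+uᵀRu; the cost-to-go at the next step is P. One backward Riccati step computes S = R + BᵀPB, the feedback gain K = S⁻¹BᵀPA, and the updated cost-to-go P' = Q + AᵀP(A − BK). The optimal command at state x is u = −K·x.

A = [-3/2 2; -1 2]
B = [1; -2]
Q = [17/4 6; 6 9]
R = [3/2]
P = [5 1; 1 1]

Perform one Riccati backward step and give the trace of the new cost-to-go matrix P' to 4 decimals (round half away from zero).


BᵀP = [3.0000 -1.0000]
S = R + BᵀPB = [3/2] + [5.0000] = [6.5000]
BᵀPA = [-3.5000 4.0000]
K = S⁻¹·BᵀPA = [-0.5385 0.6154]
A−BK = [-0.9615 1.3846; -2.0769 3.2308]
AᵀP(A−BK) = [13.3654 -19.8462; -19.8462 29.5385]
P' = Q + AᵀP(A−BK) = [17.6154 -13.8462; -13.8462 38.5385]
tr(P') = 56.1538

56.1538


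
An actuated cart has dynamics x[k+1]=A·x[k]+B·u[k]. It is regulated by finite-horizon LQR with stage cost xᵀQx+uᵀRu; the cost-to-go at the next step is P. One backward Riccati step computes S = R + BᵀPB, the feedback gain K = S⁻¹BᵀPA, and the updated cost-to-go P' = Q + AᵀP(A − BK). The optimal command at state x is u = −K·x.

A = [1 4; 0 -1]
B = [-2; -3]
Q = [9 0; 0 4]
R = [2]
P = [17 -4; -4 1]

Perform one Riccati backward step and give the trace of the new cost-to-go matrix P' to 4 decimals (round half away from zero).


BᵀP = [-22.0000 5.0000]
S = R + BᵀPB = [2] + [29.0000] = [31.0000]
BᵀPA = [-22.0000 -93.0000]
K = S⁻¹·BᵀPA = [-0.7097 -3.0000]
A−BK = [-0.4194 -2.0000; -2.1290 -10.0000]
AᵀP(A−BK) = [1.3871 6.0000; 6.0000 26.0000]
P' = Q + AᵀP(A−BK) = [10.3871 6.0000; 6.0000 30.0000]
tr(P') = 40.3871

40.3871


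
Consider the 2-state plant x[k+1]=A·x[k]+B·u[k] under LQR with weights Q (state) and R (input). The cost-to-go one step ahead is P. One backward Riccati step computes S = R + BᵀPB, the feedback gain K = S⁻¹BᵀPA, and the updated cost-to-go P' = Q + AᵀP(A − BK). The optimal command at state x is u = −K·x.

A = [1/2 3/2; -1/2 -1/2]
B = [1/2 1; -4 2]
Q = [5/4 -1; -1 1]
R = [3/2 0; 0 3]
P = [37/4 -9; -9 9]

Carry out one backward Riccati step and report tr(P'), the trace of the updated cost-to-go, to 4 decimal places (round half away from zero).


BᵀP = [40.6250 -40.5000; -8.7500 9.0000]
S = R + BᵀPB = [3/2 0; 0 3] + [182.3125 -40.3750; -40.3750 9.2500] = [183.8125 -40.3750; -40.3750 12.2500]
BᵀPA = [40.5625 81.1875; -8.8750 -17.6250]
K = S⁻¹·BᵀPA = [0.2229 0.4552; 0.0103 0.0615]
A−BK = [0.3783 1.2109; 0.3712 1.1977]
AᵀP(A−BK) = [0.1111 0.2695; 0.2695 0.6903]
P' = Q + AᵀP(A−BK) = [1.3611 -0.7305; -0.7305 1.6903]
tr(P') = 3.0514

3.0514


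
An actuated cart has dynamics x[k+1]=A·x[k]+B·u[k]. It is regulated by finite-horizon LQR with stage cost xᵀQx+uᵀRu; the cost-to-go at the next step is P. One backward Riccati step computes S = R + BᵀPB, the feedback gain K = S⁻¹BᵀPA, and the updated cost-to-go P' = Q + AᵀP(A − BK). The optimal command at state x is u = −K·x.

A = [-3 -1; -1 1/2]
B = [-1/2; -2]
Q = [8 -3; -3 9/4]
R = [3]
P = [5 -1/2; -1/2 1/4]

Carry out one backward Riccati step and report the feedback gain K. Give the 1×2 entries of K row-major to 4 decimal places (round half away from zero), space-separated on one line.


BᵀP = [-1.5000 -0.2500]
S = R + BᵀPB = [3] + [1.2500] = [4.2500]
BᵀPA = [4.7500 1.3750]
K = S⁻¹·BᵀPA = [1.1176 0.3235]
A−BK = [-2.4412 -0.8382; 1.2353 1.1471]
AᵀP(A−BK) = [36.9412 13.5882; 13.5882 5.1176]
P' = Q + AᵀP(A−BK) = [44.9412 10.5882; 10.5882 7.3676]
tr(P') = 52.3088

1.1176 0.3235


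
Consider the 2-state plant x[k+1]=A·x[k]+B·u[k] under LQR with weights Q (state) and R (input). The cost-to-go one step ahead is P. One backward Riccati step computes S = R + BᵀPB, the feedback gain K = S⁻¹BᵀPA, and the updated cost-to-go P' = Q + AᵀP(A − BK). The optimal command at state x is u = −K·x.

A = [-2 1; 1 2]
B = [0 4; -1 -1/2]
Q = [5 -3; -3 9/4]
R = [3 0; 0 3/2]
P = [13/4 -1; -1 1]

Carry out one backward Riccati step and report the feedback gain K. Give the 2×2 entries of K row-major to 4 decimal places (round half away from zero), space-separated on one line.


-0.1495 -0.3701 -0.5338 0.1068

BᵀP = [1.0000 -1.0000; 13.5000 -4.5000]
S = R + BᵀPB = [3 0; 0 3/2] + [1.0000 4.5000; 4.5000 56.2500] = [4.0000 4.5000; 4.5000 57.7500]
BᵀPA = [-3.0000 -1.0000; -31.5000 4.5000]
K = S⁻¹·BᵀPA = [-0.1495 -0.3701; -0.5338 0.1068]
A−BK = [0.1352 0.5730; 0.5836 1.6833]
AᵀP(A−BK) = [0.7367 0.7527; 0.7527 2.3995]
P' = Q + AᵀP(A−BK) = [5.7367 -2.2473; -2.2473 4.6495]
tr(P') = 10.3861


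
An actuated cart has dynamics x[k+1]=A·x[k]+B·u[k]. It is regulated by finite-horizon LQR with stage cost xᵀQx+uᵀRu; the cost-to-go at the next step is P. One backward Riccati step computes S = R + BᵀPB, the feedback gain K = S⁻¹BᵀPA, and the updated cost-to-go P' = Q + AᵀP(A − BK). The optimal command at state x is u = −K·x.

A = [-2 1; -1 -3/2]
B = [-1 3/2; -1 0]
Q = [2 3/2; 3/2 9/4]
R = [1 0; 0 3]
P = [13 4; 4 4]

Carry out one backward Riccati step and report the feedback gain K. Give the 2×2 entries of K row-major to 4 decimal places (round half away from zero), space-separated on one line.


1.0996 0.5657 -0.5259 0.7729

BᵀP = [-17.0000 -8.0000; 19.5000 6.0000]
S = R + BᵀPB = [1 0; 0 3] + [25.0000 -25.5000; -25.5000 29.2500] = [26.0000 -25.5000; -25.5000 32.2500]
BᵀPA = [42.0000 -5.0000; -45.0000 10.5000]
K = S⁻¹·BᵀPA = [1.0996 0.5657; -0.5259 0.7729]
A−BK = [-0.1116 0.4064; 0.0996 -0.9343]
AᵀP(A−BK) = [2.1514 -0.9801; -0.9801 4.7131]
P' = Q + AᵀP(A−BK) = [4.1514 0.5199; 0.5199 6.9631]
tr(P') = 11.1145


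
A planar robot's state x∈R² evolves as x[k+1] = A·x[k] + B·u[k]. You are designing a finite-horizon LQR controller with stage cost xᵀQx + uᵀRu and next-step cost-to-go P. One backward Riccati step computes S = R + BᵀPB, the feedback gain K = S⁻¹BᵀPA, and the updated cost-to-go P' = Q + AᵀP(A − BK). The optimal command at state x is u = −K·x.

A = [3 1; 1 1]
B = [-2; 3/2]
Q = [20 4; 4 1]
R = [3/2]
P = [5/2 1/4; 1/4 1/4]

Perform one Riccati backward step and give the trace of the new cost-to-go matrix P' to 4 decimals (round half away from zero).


27.8077

BᵀP = [-4.6250 -0.1250]
S = R + BᵀPB = [3/2] + [9.0625] = [10.5625]
BᵀPA = [-14.0000 -4.7500]
K = S⁻¹·BᵀPA = [-1.3254 -0.4497]
A−BK = [0.3491 0.1006; 2.9882 1.6746]
AᵀP(A−BK) = [5.6938 2.4541; 2.4541 1.1139]
P' = Q + AᵀP(A−BK) = [25.6938 6.4541; 6.4541 2.1139]
tr(P') = 27.8077


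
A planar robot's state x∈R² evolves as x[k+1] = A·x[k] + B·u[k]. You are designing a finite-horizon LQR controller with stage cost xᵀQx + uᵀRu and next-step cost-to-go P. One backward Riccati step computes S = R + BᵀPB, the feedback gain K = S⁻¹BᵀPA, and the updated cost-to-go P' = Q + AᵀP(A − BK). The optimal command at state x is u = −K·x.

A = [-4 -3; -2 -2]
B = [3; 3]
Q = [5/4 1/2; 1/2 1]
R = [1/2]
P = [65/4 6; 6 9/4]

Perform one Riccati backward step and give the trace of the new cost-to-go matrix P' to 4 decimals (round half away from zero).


BᵀP = [66.7500 24.7500]
S = R + BᵀPB = [1/2] + [274.5000] = [275.0000]
BᵀPA = [-316.5000 -249.7500]
K = S⁻¹·BᵀPA = [-1.1509 -0.9082]
A−BK = [-0.5473 -0.2755; 1.4527 0.7245]
AᵀP(A−BK) = [0.7373 0.5605; 0.5605 0.4316]
P' = Q + AᵀP(A−BK) = [1.9873 1.0605; 1.0605 1.4316]
tr(P') = 3.4189

3.4189


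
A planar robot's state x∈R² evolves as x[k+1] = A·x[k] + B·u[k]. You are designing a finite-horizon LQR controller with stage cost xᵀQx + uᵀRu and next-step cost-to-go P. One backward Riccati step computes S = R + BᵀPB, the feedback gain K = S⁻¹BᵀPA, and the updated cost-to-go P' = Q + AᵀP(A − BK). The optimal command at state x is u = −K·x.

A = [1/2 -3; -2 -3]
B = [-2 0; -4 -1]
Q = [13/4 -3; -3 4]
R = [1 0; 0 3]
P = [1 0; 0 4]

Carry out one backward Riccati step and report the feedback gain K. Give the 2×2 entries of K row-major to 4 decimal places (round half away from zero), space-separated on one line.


BᵀP = [-2.0000 -16.0000; 0.0000 -4.0000]
S = R + BᵀPB = [1 0; 0 3] + [68.0000 16.0000; 16.0000 4.0000] = [69.0000 16.0000; 16.0000 7.0000]
BᵀPA = [31.0000 54.0000; 8.0000 12.0000]
K = S⁻¹·BᵀPA = [0.3921 0.8194; 0.2467 -0.1586]
A−BK = [1.2841 -1.3612; -0.1850 0.1189]
AᵀP(A−BK) = [2.1222 -1.6322; -1.6322 2.6564]
P' = Q + AᵀP(A−BK) = [5.3722 -4.6322; -4.6322 6.6564]
tr(P') = 12.0286

0.3921 0.8194 0.2467 -0.1586


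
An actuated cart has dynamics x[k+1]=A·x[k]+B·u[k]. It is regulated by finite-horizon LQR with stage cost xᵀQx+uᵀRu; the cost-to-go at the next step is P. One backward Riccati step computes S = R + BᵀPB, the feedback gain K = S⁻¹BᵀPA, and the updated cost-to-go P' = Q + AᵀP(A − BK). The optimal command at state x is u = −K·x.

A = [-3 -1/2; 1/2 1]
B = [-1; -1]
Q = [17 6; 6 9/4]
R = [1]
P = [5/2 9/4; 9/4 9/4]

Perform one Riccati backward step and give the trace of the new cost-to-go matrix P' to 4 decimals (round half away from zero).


21.6982

BᵀP = [-4.7500 -4.5000]
S = R + BᵀPB = [1] + [9.2500] = [10.2500]
BᵀPA = [12.0000 -2.1250]
K = S⁻¹·BᵀPA = [1.1707 -0.2073]
A−BK = [-1.8293 -0.7073; 1.6707 0.7927]
AᵀP(A−BK) = [2.2637 0.0503; 0.0503 0.1845]
P' = Q + AᵀP(A−BK) = [19.2637 6.0503; 6.0503 2.4345]
tr(P') = 21.6982


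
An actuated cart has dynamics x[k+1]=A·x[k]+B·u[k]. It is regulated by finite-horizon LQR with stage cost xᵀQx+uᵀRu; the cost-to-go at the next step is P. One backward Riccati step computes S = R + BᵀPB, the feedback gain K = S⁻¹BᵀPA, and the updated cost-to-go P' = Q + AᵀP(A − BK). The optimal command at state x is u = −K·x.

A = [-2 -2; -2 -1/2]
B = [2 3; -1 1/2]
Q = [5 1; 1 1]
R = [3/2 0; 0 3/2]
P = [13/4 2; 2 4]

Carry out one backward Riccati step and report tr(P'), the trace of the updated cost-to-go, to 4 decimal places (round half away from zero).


BᵀP = [4.5000 0.0000; 10.7500 8.0000]
S = R + BᵀPB = [3/2 0; 0 3/2] + [9.0000 13.5000; 13.5000 36.2500] = [10.5000 13.5000; 13.5000 37.7500]
BᵀPA = [-9.0000 -9.0000; -37.5000 -25.5000]
K = S⁻¹·BᵀPA = [0.7776 0.0210; -1.2715 -0.6830]
A−BK = [0.2592 0.0070; -0.5867 -0.1375]
AᵀP(A−BK) = [4.3187 1.5762; 1.5762 0.7723]
P' = Q + AᵀP(A−BK) = [9.3187 2.5762; 2.5762 1.7723]
tr(P') = 11.0911

11.0911
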